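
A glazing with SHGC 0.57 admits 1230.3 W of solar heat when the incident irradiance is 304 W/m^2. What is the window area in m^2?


Rearrange Q = Area * SHGC * Irradiance:
  Area = Q / (SHGC * Irradiance)
  Area = 1230.3 / (0.57 * 304) = 7.1 m^2

7.1 m^2


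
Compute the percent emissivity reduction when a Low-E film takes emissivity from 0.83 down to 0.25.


Percentage reduction = (1 - coated/uncoated) * 100
  Ratio = 0.25 / 0.83 = 0.3012
  Reduction = (1 - 0.3012) * 100 = 69.9%

69.9%


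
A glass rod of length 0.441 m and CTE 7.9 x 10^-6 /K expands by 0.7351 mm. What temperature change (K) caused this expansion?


Rearrange dL = alpha * L0 * dT for dT:
  dT = dL / (alpha * L0)
  dL (m) = 0.7351 / 1000 = 0.0007351
  dT = 0.0007351 / ((7.9 x 10^-6) * 0.441) = 211.0 K

211.0 K


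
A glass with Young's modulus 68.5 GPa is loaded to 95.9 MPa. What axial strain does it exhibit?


Rearrange E = sigma / epsilon:
  epsilon = sigma / E
  E (MPa) = 68.5 * 1000 = 68500
  epsilon = 95.9 / 68500 = 0.0014

0.0014


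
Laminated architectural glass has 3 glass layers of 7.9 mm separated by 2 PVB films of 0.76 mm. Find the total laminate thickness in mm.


Total thickness = glass contribution + PVB contribution
  Glass: 3 * 7.9 = 23.7 mm
  PVB: 2 * 0.76 = 1.52 mm
  Total = 23.7 + 1.52 = 25.22 mm

25.22 mm


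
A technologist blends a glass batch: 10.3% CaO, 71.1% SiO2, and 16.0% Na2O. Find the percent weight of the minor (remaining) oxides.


Sum the three major oxides:
  SiO2 + Na2O + CaO = 71.1 + 16.0 + 10.3 = 97.4%
Subtract from 100%:
  Others = 100 - 97.4 = 2.6%

2.6%


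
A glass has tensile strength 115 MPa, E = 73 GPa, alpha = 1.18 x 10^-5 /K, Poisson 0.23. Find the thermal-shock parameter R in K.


Thermal shock resistance: R = sigma * (1 - nu) / (E * alpha)
  Numerator = 115 * (1 - 0.23) = 88.55
  Denominator = 73 * 1000 * (1.18 x 10^-5) = 0.8614
  R = 88.55 / 0.8614 = 102.8 K

102.8 K


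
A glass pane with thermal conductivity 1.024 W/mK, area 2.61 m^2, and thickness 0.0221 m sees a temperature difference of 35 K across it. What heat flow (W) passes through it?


Fourier's law: Q = k * A * dT / t
  Q = 1.024 * 2.61 * 35 / 0.0221
  Q = 93.5424 / 0.0221 = 4232.7 W

4232.7 W


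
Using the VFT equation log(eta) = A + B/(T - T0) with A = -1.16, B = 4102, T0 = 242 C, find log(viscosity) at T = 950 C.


VFT equation: log(eta) = A + B / (T - T0)
  T - T0 = 950 - 242 = 708
  B / (T - T0) = 4102 / 708 = 5.794
  log(eta) = -1.16 + 5.794 = 4.634

4.634


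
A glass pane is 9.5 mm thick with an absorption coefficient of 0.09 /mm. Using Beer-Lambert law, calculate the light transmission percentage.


Beer-Lambert law: T = exp(-alpha * thickness)
  exponent = -0.09 * 9.5 = -0.855
  T = exp(-0.855) = 0.4253
  Percentage = 0.4253 * 100 = 42.53%

42.53%


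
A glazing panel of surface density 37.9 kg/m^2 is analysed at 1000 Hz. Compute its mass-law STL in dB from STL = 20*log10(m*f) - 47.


Mass law: STL = 20 * log10(m * f) - 47
  m * f = 37.9 * 1000 = 37900
  log10(37900) = 4.57864
  STL = 20 * 4.57864 - 47 = 91.5728 - 47 = 44.6 dB

44.6 dB


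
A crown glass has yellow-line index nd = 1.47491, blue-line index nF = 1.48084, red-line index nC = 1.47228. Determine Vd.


Abbe number formula: Vd = (nd - 1) / (nF - nC)
  nd - 1 = 1.47491 - 1 = 0.47491
  nF - nC = 1.48084 - 1.47228 = 0.00856
  Vd = 0.47491 / 0.00856 = 55.48

55.48


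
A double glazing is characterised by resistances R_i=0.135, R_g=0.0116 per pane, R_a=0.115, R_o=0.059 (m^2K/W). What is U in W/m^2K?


Total thermal resistance (series):
  R_total = R_in + R_glass + R_air + R_glass + R_out
  R_total = 0.135 + 0.0116 + 0.115 + 0.0116 + 0.059 = 0.3322 m^2K/W
U-value = 1 / R_total = 1 / 0.3322 = 3.01 W/m^2K

3.01 W/m^2K


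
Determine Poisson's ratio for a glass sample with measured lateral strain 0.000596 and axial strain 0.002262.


Poisson's ratio: nu = lateral strain / axial strain
  nu = 0.000596 / 0.002262 = 0.2635

0.2635


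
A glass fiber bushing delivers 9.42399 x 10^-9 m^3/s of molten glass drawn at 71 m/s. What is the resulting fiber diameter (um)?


Cross-sectional area from continuity:
  A = Q / v = 9.42399 x 10^-9 / 71 = 1.327323 x 10^-10 m^2
Diameter from circular cross-section:
  d = sqrt(4A / pi) * 10^6 (m -> um)
  d = sqrt(4 * 1.327323 x 10^-10 / pi) * 10^6 = 13.0 um

13.0 um


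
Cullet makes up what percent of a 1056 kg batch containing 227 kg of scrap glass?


Cullet ratio = (cullet mass / total batch mass) * 100
  Ratio = 227 / 1056 * 100 = 21.5%

21.5%


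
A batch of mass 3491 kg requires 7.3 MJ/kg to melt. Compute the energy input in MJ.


Total energy = mass * specific energy
  E = 3491 * 7.3 = 25484.3 MJ

25484.3 MJ


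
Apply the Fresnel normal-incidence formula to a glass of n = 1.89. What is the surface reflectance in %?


Fresnel reflectance at normal incidence:
  R = ((n - 1)/(n + 1))^2
  (n - 1)/(n + 1) = (1.89 - 1)/(1.89 + 1) = 0.307958
  R = 0.307958^2 = 0.0948381
  R(%) = 0.0948381 * 100 = 9.484%

9.484%


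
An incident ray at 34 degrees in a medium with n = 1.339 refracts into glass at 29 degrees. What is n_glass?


Apply Snell's law: n1 * sin(theta1) = n2 * sin(theta2)
  n2 = n1 * sin(theta1) / sin(theta2)
  sin(34) = 0.559193
  sin(29) = 0.48481
  n2 = 1.339 * 0.559193 / 0.48481 = 1.5444

1.5444


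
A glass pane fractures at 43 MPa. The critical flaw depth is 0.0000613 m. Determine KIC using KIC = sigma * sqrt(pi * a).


Fracture toughness: KIC = sigma * sqrt(pi * a)
  pi * a = pi * 0.0000613 = 0.00019258
  sqrt(pi * a) = 0.013877
  KIC = 43 * 0.013877 = 0.597 MPa*sqrt(m)

0.597 MPa*sqrt(m)


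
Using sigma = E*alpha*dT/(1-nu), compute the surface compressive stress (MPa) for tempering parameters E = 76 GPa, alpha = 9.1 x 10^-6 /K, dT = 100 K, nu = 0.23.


Tempering stress: sigma = E * alpha * dT / (1 - nu)
  E (MPa) = 76 * 1000 = 76000
  Numerator = 76000 * (9.1 x 10^-6) * 100 = 69.16
  Denominator = 1 - 0.23 = 0.77
  sigma = 69.16 / 0.77 = 89.8 MPa

89.8 MPa


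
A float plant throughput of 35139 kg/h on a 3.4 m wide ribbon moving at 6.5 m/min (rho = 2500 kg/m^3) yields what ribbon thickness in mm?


Ribbon cross-section from mass balance:
  Volume rate = throughput / density = 35139 / 2500 = 14.0556 m^3/h
  thickness = volume rate / (speed * 60 * width), i.e.
  thickness = throughput / (60 * speed * width * density) * 1000
  thickness = 35139 / (60 * 6.5 * 3.4 * 2500) * 1000 = 10.6 mm

10.6 mm


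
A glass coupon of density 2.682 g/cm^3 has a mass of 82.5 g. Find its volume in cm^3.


Rearrange rho = m / V:
  V = m / rho
  V = 82.5 / 2.682 = 30.761 cm^3

30.761 cm^3


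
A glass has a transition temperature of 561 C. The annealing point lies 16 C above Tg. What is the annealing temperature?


The annealing temperature is Tg plus the offset:
  T_anneal = 561 + 16 = 577 C

577 C


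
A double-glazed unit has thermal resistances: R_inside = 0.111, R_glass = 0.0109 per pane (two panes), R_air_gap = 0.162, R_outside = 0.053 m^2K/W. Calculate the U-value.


Total thermal resistance (series):
  R_total = R_in + R_glass + R_air + R_glass + R_out
  R_total = 0.111 + 0.0109 + 0.162 + 0.0109 + 0.053 = 0.3478 m^2K/W
U-value = 1 / R_total = 1 / 0.3478 = 2.875 W/m^2K

2.875 W/m^2K


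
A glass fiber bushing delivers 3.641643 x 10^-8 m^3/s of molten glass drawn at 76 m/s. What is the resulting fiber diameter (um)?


Cross-sectional area from continuity:
  A = Q / v = 3.641643 x 10^-8 / 76 = 4.791636 x 10^-10 m^2
Diameter from circular cross-section:
  d = sqrt(4A / pi) * 10^6 (m -> um)
  d = sqrt(4 * 4.791636 x 10^-10 / pi) * 10^6 = 24.7 um

24.7 um


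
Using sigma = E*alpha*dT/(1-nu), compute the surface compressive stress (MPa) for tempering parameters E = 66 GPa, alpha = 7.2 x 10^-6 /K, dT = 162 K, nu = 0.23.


Tempering stress: sigma = E * alpha * dT / (1 - nu)
  E (MPa) = 66 * 1000 = 66000
  Numerator = 66000 * (7.2 x 10^-6) * 162 = 76.9824
  Denominator = 1 - 0.23 = 0.77
  sigma = 76.9824 / 0.77 = 100.0 MPa

100.0 MPa


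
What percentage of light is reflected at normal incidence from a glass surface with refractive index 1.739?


Fresnel reflectance at normal incidence:
  R = ((n - 1)/(n + 1))^2
  (n - 1)/(n + 1) = (1.739 - 1)/(1.739 + 1) = 0.269806
  R = 0.269806^2 = 0.0727953
  R(%) = 0.0727953 * 100 = 7.28%

7.28%


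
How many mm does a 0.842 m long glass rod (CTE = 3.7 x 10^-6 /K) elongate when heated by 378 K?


Thermal expansion formula: dL = alpha * L0 * dT
  dL = (3.7 x 10^-6) * 0.842 * 378 = 0.00117762 m
Convert to mm: 0.00117762 * 1000 = 1.1776 mm

1.1776 mm


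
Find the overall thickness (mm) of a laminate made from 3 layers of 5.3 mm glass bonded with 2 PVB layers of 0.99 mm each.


Total thickness = glass contribution + PVB contribution
  Glass: 3 * 5.3 = 15.9 mm
  PVB: 2 * 0.99 = 1.98 mm
  Total = 15.9 + 1.98 = 17.88 mm

17.88 mm


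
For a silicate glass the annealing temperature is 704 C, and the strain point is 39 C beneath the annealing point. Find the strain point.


Strain point = annealing point - difference:
  T_strain = 704 - 39 = 665 C

665 C


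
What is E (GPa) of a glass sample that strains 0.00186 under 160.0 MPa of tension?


Young's modulus: E = stress / strain
  E = 160.0 MPa / 0.00186 = 86021.51 MPa
Convert to GPa: 86021.51 / 1000 = 86.02 GPa

86.02 GPa


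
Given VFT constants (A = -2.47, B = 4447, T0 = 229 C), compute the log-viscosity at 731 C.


VFT equation: log(eta) = A + B / (T - T0)
  T - T0 = 731 - 229 = 502
  B / (T - T0) = 4447 / 502 = 8.859
  log(eta) = -2.47 + 8.859 = 6.389

6.389


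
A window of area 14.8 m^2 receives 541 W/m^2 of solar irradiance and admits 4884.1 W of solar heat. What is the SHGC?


Rearrange Q = Area * SHGC * Irradiance:
  SHGC = Q / (Area * Irradiance)
  SHGC = 4884.1 / (14.8 * 541) = 0.61

0.61


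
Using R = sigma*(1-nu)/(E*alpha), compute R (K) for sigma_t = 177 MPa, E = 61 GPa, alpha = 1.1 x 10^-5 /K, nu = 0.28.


Thermal shock resistance: R = sigma * (1 - nu) / (E * alpha)
  Numerator = 177 * (1 - 0.28) = 127.44
  Denominator = 61 * 1000 * (1.1 x 10^-5) = 0.671
  R = 127.44 / 0.671 = 189.9 K

189.9 K


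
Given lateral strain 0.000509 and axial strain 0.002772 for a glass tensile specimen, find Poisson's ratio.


Poisson's ratio: nu = lateral strain / axial strain
  nu = 0.000509 / 0.002772 = 0.1836

0.1836


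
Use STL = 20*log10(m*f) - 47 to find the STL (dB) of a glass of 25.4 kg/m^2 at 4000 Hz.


Mass law: STL = 20 * log10(m * f) - 47
  m * f = 25.4 * 4000 = 101600
  log10(101600) = 5.00689
  STL = 20 * 5.00689 - 47 = 100.1378 - 47 = 53.1 dB

53.1 dB


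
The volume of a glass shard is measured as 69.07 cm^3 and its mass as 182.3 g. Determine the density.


Use the definition of density:
  rho = mass / volume
  rho = 182.3 / 69.07 = 2.639 g/cm^3

2.639 g/cm^3


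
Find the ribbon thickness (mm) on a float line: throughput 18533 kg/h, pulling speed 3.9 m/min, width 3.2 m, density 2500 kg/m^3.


Ribbon cross-section from mass balance:
  Volume rate = throughput / density = 18533 / 2500 = 7.4132 m^3/h
  thickness = volume rate / (speed * 60 * width), i.e.
  thickness = throughput / (60 * speed * width * density) * 1000
  thickness = 18533 / (60 * 3.9 * 3.2 * 2500) * 1000 = 9.9 mm

9.9 mm


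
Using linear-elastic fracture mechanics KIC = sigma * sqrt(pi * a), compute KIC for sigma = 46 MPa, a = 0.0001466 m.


Fracture toughness: KIC = sigma * sqrt(pi * a)
  pi * a = pi * 0.0001466 = 0.000460557
  sqrt(pi * a) = 0.021461
  KIC = 46 * 0.021461 = 0.987 MPa*sqrt(m)

0.987 MPa*sqrt(m)


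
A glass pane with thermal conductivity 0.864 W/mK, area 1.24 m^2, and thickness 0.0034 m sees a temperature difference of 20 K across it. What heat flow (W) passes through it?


Fourier's law: Q = k * A * dT / t
  Q = 0.864 * 1.24 * 20 / 0.0034
  Q = 21.4272 / 0.0034 = 6302.1 W

6302.1 W


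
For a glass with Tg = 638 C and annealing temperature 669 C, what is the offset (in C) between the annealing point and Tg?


Offset = T_anneal - Tg:
  offset = 669 - 638 = 31 C

31 C


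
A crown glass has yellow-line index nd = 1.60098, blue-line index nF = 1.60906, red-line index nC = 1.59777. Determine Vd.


Abbe number formula: Vd = (nd - 1) / (nF - nC)
  nd - 1 = 1.60098 - 1 = 0.60098
  nF - nC = 1.60906 - 1.59777 = 0.01129
  Vd = 0.60098 / 0.01129 = 53.23

53.23


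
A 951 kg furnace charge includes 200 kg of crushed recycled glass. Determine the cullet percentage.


Cullet ratio = (cullet mass / total batch mass) * 100
  Ratio = 200 / 951 * 100 = 21.03%

21.03%


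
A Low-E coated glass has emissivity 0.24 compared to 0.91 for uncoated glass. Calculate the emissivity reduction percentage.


Percentage reduction = (1 - coated/uncoated) * 100
  Ratio = 0.24 / 0.91 = 0.2637
  Reduction = (1 - 0.2637) * 100 = 73.6%

73.6%


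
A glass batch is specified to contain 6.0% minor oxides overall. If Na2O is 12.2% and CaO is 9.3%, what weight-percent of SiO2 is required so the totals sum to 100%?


Known pieces sum to 100%:
  SiO2 = 100 - (others + Na2O + CaO)
  SiO2 = 100 - (6.0 + 12.2 + 9.3) = 72.5%

72.5%


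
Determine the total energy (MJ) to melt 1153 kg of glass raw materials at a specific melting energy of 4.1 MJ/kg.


Total energy = mass * specific energy
  E = 1153 * 4.1 = 4727.3 MJ

4727.3 MJ


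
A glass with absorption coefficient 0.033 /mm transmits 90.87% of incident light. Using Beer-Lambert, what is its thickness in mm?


Rearrange T = exp(-alpha * thickness):
  thickness = -ln(T) / alpha
  T = 90.87/100 = 0.9087
  ln(T) = -0.09574
  -ln(T) = 0.09574
  thickness = 0.09574 / 0.033 = 2.9 mm

2.9 mm


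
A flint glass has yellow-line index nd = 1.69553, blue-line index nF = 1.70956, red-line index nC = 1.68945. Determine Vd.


Abbe number formula: Vd = (nd - 1) / (nF - nC)
  nd - 1 = 1.69553 - 1 = 0.69553
  nF - nC = 1.70956 - 1.68945 = 0.02011
  Vd = 0.69553 / 0.02011 = 34.59

34.59


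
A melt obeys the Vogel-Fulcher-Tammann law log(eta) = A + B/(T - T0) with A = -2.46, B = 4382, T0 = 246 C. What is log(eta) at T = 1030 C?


VFT equation: log(eta) = A + B / (T - T0)
  T - T0 = 1030 - 246 = 784
  B / (T - T0) = 4382 / 784 = 5.589
  log(eta) = -2.46 + 5.589 = 3.129

3.129


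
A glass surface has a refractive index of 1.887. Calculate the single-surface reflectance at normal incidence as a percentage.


Fresnel reflectance at normal incidence:
  R = ((n - 1)/(n + 1))^2
  (n - 1)/(n + 1) = (1.887 - 1)/(1.887 + 1) = 0.307239
  R = 0.307239^2 = 0.0943958
  R(%) = 0.0943958 * 100 = 9.44%

9.44%


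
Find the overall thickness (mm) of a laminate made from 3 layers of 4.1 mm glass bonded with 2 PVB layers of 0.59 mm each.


Total thickness = glass contribution + PVB contribution
  Glass: 3 * 4.1 = 12.3 mm
  PVB: 2 * 0.59 = 1.18 mm
  Total = 12.3 + 1.18 = 13.48 mm

13.48 mm


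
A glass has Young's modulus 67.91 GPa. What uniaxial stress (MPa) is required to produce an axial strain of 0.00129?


Rearrange E = sigma / epsilon:
  sigma = E * epsilon
  E (MPa) = 67.91 * 1000 = 67910
  sigma = 67910 * 0.00129 = 87.6 MPa

87.6 MPa


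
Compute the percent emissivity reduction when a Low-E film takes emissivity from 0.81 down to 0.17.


Percentage reduction = (1 - coated/uncoated) * 100
  Ratio = 0.17 / 0.81 = 0.2099
  Reduction = (1 - 0.2099) * 100 = 79.0%

79.0%


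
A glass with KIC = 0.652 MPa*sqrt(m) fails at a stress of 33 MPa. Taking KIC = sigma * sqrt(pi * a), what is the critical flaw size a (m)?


Rearrange KIC = sigma * sqrt(pi * a):
  sqrt(pi * a) = KIC / sigma
  sqrt(pi * a) = 0.652 / 33 = 0.019758
  a = (KIC / sigma)^2 / pi
  a = 0.019758^2 / pi = 0.0001243 m

0.0001243 m


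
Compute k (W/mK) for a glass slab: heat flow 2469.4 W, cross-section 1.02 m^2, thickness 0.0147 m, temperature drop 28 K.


Fourier's law rearranged: k = Q * t / (A * dT)
  Numerator = 2469.4 * 0.0147 = 36.30018
  Denominator = 1.02 * 28 = 28.56
  k = 36.30018 / 28.56 = 1.271 W/mK

1.271 W/mK


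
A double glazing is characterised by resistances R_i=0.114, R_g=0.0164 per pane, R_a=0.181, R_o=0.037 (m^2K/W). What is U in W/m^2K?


Total thermal resistance (series):
  R_total = R_in + R_glass + R_air + R_glass + R_out
  R_total = 0.114 + 0.0164 + 0.181 + 0.0164 + 0.037 = 0.3648 m^2K/W
U-value = 1 / R_total = 1 / 0.3648 = 2.741 W/m^2K

2.741 W/m^2K


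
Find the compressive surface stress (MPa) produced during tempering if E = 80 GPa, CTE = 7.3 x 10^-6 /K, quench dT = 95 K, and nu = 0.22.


Tempering stress: sigma = E * alpha * dT / (1 - nu)
  E (MPa) = 80 * 1000 = 80000
  Numerator = 80000 * (7.3 x 10^-6) * 95 = 55.48
  Denominator = 1 - 0.22 = 0.78
  sigma = 55.48 / 0.78 = 71.1 MPa

71.1 MPa


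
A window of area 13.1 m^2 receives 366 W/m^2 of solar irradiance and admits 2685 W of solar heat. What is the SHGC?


Rearrange Q = Area * SHGC * Irradiance:
  SHGC = Q / (Area * Irradiance)
  SHGC = 2685 / (13.1 * 366) = 0.56

0.56


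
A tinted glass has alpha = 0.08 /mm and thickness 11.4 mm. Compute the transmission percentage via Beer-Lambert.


Beer-Lambert law: T = exp(-alpha * thickness)
  exponent = -0.08 * 11.4 = -0.912
  T = exp(-0.912) = 0.4017
  Percentage = 0.4017 * 100 = 40.17%

40.17%


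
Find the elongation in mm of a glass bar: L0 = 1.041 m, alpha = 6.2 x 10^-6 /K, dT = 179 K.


Thermal expansion formula: dL = alpha * L0 * dT
  dL = (6.2 x 10^-6) * 1.041 * 179 = 0.0011553 m
Convert to mm: 0.0011553 * 1000 = 1.1553 mm

1.1553 mm


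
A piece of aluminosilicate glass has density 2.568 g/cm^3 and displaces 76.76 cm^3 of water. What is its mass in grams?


Rearrange rho = m / V:
  m = rho * V
  m = 2.568 * 76.76 = 197.12 g

197.12 g


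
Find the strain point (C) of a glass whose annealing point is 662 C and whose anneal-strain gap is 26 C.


Strain point = annealing point - difference:
  T_strain = 662 - 26 = 636 C

636 C


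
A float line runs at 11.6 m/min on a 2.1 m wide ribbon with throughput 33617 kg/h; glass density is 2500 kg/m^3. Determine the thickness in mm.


Ribbon cross-section from mass balance:
  Volume rate = throughput / density = 33617 / 2500 = 13.4468 m^3/h
  thickness = volume rate / (speed * 60 * width), i.e.
  thickness = throughput / (60 * speed * width * density) * 1000
  thickness = 33617 / (60 * 11.6 * 2.1 * 2500) * 1000 = 9.2 mm

9.2 mm


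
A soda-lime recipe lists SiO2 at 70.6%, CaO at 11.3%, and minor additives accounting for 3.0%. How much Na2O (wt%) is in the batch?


Pieces sum to 100%:
  Na2O = 100 - (SiO2 + CaO + others)
  Na2O = 100 - (70.6 + 11.3 + 3.0) = 15.1%

15.1%


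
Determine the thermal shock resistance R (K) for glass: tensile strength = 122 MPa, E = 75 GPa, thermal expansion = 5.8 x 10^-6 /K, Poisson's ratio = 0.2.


Thermal shock resistance: R = sigma * (1 - nu) / (E * alpha)
  Numerator = 122 * (1 - 0.2) = 97.6
  Denominator = 75 * 1000 * (5.8 x 10^-6) = 0.435
  R = 97.6 / 0.435 = 224.4 K

224.4 K


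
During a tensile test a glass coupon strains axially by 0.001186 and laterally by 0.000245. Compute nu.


Poisson's ratio: nu = lateral strain / axial strain
  nu = 0.000245 / 0.001186 = 0.2066

0.2066


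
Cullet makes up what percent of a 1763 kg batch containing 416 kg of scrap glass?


Cullet ratio = (cullet mass / total batch mass) * 100
  Ratio = 416 / 1763 * 100 = 23.6%

23.6%


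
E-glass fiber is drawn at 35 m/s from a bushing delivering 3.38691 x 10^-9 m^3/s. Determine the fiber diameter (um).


Cross-sectional area from continuity:
  A = Q / v = 3.38691 x 10^-9 / 35 = 9.676886 x 10^-11 m^2
Diameter from circular cross-section:
  d = sqrt(4A / pi) * 10^6 (m -> um)
  d = sqrt(4 * 9.676886 x 10^-11 / pi) * 10^6 = 11.1 um

11.1 um


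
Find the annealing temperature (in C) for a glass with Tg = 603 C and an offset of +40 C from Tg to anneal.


The annealing temperature is Tg plus the offset:
  T_anneal = 603 + 40 = 643 C

643 C


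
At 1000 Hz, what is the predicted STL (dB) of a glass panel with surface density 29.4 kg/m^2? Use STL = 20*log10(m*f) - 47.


Mass law: STL = 20 * log10(m * f) - 47
  m * f = 29.4 * 1000 = 29400
  log10(29400) = 4.46835
  STL = 20 * 4.46835 - 47 = 89.367 - 47 = 42.4 dB

42.4 dB


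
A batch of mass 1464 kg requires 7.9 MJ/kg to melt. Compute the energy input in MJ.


Total energy = mass * specific energy
  E = 1464 * 7.9 = 11565.6 MJ

11565.6 MJ


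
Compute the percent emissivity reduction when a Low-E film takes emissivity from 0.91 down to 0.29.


Percentage reduction = (1 - coated/uncoated) * 100
  Ratio = 0.29 / 0.91 = 0.3187
  Reduction = (1 - 0.3187) * 100 = 68.1%

68.1%


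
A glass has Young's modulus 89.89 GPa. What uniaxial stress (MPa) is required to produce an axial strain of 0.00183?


Rearrange E = sigma / epsilon:
  sigma = E * epsilon
  E (MPa) = 89.89 * 1000 = 89890
  sigma = 89890 * 0.00183 = 164.5 MPa

164.5 MPa


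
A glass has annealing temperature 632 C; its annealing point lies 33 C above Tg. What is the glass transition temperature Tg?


Rearrange T_anneal = Tg + offset for Tg:
  Tg = T_anneal - offset = 632 - 33 = 599 C

599 C


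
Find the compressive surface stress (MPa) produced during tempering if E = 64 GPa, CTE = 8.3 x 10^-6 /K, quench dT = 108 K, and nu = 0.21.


Tempering stress: sigma = E * alpha * dT / (1 - nu)
  E (MPa) = 64 * 1000 = 64000
  Numerator = 64000 * (8.3 x 10^-6) * 108 = 57.3696
  Denominator = 1 - 0.21 = 0.79
  sigma = 57.3696 / 0.79 = 72.6 MPa

72.6 MPa


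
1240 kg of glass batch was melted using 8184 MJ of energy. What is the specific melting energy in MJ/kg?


Rearrange E = m * s for s:
  s = E / m
  s = 8184 / 1240 = 6.6 MJ/kg

6.6 MJ/kg


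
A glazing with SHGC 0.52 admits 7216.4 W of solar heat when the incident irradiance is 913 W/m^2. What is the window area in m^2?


Rearrange Q = Area * SHGC * Irradiance:
  Area = Q / (SHGC * Irradiance)
  Area = 7216.4 / (0.52 * 913) = 15.2 m^2

15.2 m^2


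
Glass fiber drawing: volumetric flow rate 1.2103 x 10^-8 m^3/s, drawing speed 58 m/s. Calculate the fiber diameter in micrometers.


Cross-sectional area from continuity:
  A = Q / v = 1.2103 x 10^-8 / 58 = 2.086724 x 10^-10 m^2
Diameter from circular cross-section:
  d = sqrt(4A / pi) * 10^6 (m -> um)
  d = sqrt(4 * 2.086724 x 10^-10 / pi) * 10^6 = 16.3 um

16.3 um


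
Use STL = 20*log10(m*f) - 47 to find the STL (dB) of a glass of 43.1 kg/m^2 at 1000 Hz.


Mass law: STL = 20 * log10(m * f) - 47
  m * f = 43.1 * 1000 = 43100
  log10(43100) = 4.63448
  STL = 20 * 4.63448 - 47 = 92.6896 - 47 = 45.7 dB

45.7 dB


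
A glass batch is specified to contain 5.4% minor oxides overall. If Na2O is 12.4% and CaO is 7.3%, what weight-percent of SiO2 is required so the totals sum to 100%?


Known pieces sum to 100%:
  SiO2 = 100 - (others + Na2O + CaO)
  SiO2 = 100 - (5.4 + 12.4 + 7.3) = 74.9%

74.9%


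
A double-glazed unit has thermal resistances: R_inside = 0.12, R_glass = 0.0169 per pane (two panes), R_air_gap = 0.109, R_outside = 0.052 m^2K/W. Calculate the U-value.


Total thermal resistance (series):
  R_total = R_in + R_glass + R_air + R_glass + R_out
  R_total = 0.12 + 0.0169 + 0.109 + 0.0169 + 0.052 = 0.3148 m^2K/W
U-value = 1 / R_total = 1 / 0.3148 = 3.177 W/m^2K

3.177 W/m^2K


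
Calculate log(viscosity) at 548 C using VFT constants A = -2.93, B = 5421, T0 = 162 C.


VFT equation: log(eta) = A + B / (T - T0)
  T - T0 = 548 - 162 = 386
  B / (T - T0) = 5421 / 386 = 14.044
  log(eta) = -2.93 + 14.044 = 11.114

11.114


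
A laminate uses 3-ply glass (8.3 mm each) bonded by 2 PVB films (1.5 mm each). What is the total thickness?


Total thickness = glass contribution + PVB contribution
  Glass: 3 * 8.3 = 24.9 mm
  PVB: 2 * 1.5 = 3.0 mm
  Total = 24.9 + 3.0 = 27.9 mm

27.9 mm


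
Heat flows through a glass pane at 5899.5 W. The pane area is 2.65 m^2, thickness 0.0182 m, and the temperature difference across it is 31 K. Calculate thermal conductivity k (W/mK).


Fourier's law rearranged: k = Q * t / (A * dT)
  Numerator = 5899.5 * 0.0182 = 107.3709
  Denominator = 2.65 * 31 = 82.15
  k = 107.3709 / 82.15 = 1.307 W/mK

1.307 W/mK


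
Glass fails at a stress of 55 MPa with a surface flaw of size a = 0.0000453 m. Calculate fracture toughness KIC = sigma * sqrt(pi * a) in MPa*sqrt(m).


Fracture toughness: KIC = sigma * sqrt(pi * a)
  pi * a = pi * 0.0000453 = 0.000142314
  sqrt(pi * a) = 0.01193
  KIC = 55 * 0.01193 = 0.656 MPa*sqrt(m)

0.656 MPa*sqrt(m)


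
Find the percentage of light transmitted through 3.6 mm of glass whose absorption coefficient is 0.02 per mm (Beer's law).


Beer-Lambert law: T = exp(-alpha * thickness)
  exponent = -0.02 * 3.6 = -0.072
  T = exp(-0.072) = 0.9305
  Percentage = 0.9305 * 100 = 93.05%

93.05%


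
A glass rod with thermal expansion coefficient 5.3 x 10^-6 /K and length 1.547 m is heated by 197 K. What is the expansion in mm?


Thermal expansion formula: dL = alpha * L0 * dT
  dL = (5.3 x 10^-6) * 1.547 * 197 = 0.00161522 m
Convert to mm: 0.00161522 * 1000 = 1.6152 mm

1.6152 mm


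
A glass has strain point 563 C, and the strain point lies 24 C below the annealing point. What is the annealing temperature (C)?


T_anneal = T_strain + gap:
  T_anneal = 563 + 24 = 587 C

587 C


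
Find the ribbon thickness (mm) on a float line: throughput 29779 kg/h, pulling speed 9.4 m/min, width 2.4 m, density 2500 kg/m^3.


Ribbon cross-section from mass balance:
  Volume rate = throughput / density = 29779 / 2500 = 11.9116 m^3/h
  thickness = volume rate / (speed * 60 * width), i.e.
  thickness = throughput / (60 * speed * width * density) * 1000
  thickness = 29779 / (60 * 9.4 * 2.4 * 2500) * 1000 = 8.8 mm

8.8 mm


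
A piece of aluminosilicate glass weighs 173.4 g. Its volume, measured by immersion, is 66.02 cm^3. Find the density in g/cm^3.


Use the definition of density:
  rho = mass / volume
  rho = 173.4 / 66.02 = 2.626 g/cm^3

2.626 g/cm^3


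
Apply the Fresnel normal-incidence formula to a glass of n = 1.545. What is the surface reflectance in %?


Fresnel reflectance at normal incidence:
  R = ((n - 1)/(n + 1))^2
  (n - 1)/(n + 1) = (1.545 - 1)/(1.545 + 1) = 0.214145
  R = 0.214145^2 = 0.0458581
  R(%) = 0.0458581 * 100 = 4.586%

4.586%


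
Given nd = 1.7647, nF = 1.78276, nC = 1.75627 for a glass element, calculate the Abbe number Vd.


Abbe number formula: Vd = (nd - 1) / (nF - nC)
  nd - 1 = 1.7647 - 1 = 0.7647
  nF - nC = 1.78276 - 1.75627 = 0.02649
  Vd = 0.7647 / 0.02649 = 28.87

28.87


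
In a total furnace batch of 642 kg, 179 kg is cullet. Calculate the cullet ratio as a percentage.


Cullet ratio = (cullet mass / total batch mass) * 100
  Ratio = 179 / 642 * 100 = 27.88%

27.88%


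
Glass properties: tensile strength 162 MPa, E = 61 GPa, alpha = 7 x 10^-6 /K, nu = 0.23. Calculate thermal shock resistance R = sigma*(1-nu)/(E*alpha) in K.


Thermal shock resistance: R = sigma * (1 - nu) / (E * alpha)
  Numerator = 162 * (1 - 0.23) = 124.74
  Denominator = 61 * 1000 * (7 x 10^-6) = 0.427
  R = 124.74 / 0.427 = 292.1 K

292.1 K


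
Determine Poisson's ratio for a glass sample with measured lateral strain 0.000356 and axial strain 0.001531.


Poisson's ratio: nu = lateral strain / axial strain
  nu = 0.000356 / 0.001531 = 0.2325

0.2325


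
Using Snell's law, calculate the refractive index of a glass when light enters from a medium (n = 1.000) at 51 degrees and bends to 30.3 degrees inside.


Apply Snell's law: n1 * sin(theta1) = n2 * sin(theta2)
  n2 = n1 * sin(theta1) / sin(theta2)
  sin(51) = 0.777146
  sin(30.3) = 0.504528
  n2 = 1.000 * 0.777146 / 0.504528 = 1.5403

1.5403


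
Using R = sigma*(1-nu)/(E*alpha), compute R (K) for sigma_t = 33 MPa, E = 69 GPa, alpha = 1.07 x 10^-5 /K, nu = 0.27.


Thermal shock resistance: R = sigma * (1 - nu) / (E * alpha)
  Numerator = 33 * (1 - 0.27) = 24.09
  Denominator = 69 * 1000 * (1.07 x 10^-5) = 0.7383
  R = 24.09 / 0.7383 = 32.6 K

32.6 K


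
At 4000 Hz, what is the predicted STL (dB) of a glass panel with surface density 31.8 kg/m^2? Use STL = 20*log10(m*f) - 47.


Mass law: STL = 20 * log10(m * f) - 47
  m * f = 31.8 * 4000 = 127200
  log10(127200) = 5.10449
  STL = 20 * 5.10449 - 47 = 102.0898 - 47 = 55.1 dB

55.1 dB


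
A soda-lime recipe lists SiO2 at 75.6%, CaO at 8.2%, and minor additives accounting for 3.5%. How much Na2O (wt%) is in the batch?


Pieces sum to 100%:
  Na2O = 100 - (SiO2 + CaO + others)
  Na2O = 100 - (75.6 + 8.2 + 3.5) = 12.7%

12.7%


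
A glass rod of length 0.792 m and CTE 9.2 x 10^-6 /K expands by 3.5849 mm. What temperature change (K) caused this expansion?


Rearrange dL = alpha * L0 * dT for dT:
  dT = dL / (alpha * L0)
  dL (m) = 3.5849 / 1000 = 0.0035849
  dT = 0.0035849 / ((9.2 x 10^-6) * 0.792) = 492.0 K

492.0 K


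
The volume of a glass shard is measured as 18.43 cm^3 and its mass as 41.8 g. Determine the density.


Use the definition of density:
  rho = mass / volume
  rho = 41.8 / 18.43 = 2.268 g/cm^3

2.268 g/cm^3


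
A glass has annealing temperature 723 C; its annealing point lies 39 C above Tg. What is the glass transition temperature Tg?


Rearrange T_anneal = Tg + offset for Tg:
  Tg = T_anneal - offset = 723 - 39 = 684 C

684 C


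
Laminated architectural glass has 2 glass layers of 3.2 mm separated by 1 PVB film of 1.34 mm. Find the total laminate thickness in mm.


Total thickness = glass contribution + PVB contribution
  Glass: 2 * 3.2 = 6.4 mm
  PVB: 1 * 1.34 = 1.34 mm
  Total = 6.4 + 1.34 = 7.74 mm

7.74 mm


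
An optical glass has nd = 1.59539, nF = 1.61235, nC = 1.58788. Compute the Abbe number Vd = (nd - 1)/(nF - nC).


Abbe number formula: Vd = (nd - 1) / (nF - nC)
  nd - 1 = 1.59539 - 1 = 0.59539
  nF - nC = 1.61235 - 1.58788 = 0.02447
  Vd = 0.59539 / 0.02447 = 24.33

24.33


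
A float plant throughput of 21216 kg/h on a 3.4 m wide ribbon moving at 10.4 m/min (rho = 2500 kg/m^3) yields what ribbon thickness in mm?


Ribbon cross-section from mass balance:
  Volume rate = throughput / density = 21216 / 2500 = 8.4864 m^3/h
  thickness = volume rate / (speed * 60 * width), i.e.
  thickness = throughput / (60 * speed * width * density) * 1000
  thickness = 21216 / (60 * 10.4 * 3.4 * 2500) * 1000 = 4.0 mm

4.0 mm


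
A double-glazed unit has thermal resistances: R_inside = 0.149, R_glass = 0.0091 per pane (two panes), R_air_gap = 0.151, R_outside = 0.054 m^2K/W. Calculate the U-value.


Total thermal resistance (series):
  R_total = R_in + R_glass + R_air + R_glass + R_out
  R_total = 0.149 + 0.0091 + 0.151 + 0.0091 + 0.054 = 0.3722 m^2K/W
U-value = 1 / R_total = 1 / 0.3722 = 2.687 W/m^2K

2.687 W/m^2K


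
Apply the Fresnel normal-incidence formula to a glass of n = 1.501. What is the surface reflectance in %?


Fresnel reflectance at normal incidence:
  R = ((n - 1)/(n + 1))^2
  (n - 1)/(n + 1) = (1.501 - 1)/(1.501 + 1) = 0.20032
  R = 0.20032^2 = 0.0401281
  R(%) = 0.0401281 * 100 = 4.013%

4.013%


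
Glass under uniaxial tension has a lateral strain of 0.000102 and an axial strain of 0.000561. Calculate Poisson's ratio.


Poisson's ratio: nu = lateral strain / axial strain
  nu = 0.000102 / 0.000561 = 0.1818

0.1818


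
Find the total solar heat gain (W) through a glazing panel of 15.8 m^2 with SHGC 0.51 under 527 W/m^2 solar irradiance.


Solar heat gain: Q = Area * SHGC * Irradiance
  Q = 15.8 * 0.51 * 527 = 4246.6 W

4246.6 W


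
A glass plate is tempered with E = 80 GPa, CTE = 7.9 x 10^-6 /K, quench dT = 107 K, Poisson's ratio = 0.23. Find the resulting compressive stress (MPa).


Tempering stress: sigma = E * alpha * dT / (1 - nu)
  E (MPa) = 80 * 1000 = 80000
  Numerator = 80000 * (7.9 x 10^-6) * 107 = 67.624
  Denominator = 1 - 0.23 = 0.77
  sigma = 67.624 / 0.77 = 87.8 MPa

87.8 MPa


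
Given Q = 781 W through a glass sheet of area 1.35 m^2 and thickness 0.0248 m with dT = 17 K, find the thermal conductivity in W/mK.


Fourier's law rearranged: k = Q * t / (A * dT)
  Numerator = 781 * 0.0248 = 19.3688
  Denominator = 1.35 * 17 = 22.95
  k = 19.3688 / 22.95 = 0.844 W/mK

0.844 W/mK


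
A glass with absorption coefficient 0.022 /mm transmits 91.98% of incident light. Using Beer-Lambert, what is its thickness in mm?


Rearrange T = exp(-alpha * thickness):
  thickness = -ln(T) / alpha
  T = 91.98/100 = 0.9198
  ln(T) = -0.0836
  -ln(T) = 0.0836
  thickness = 0.0836 / 0.022 = 3.8 mm

3.8 mm


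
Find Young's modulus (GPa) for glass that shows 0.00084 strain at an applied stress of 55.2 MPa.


Young's modulus: E = stress / strain
  E = 55.2 MPa / 0.00084 = 65714.29 MPa
Convert to GPa: 65714.29 / 1000 = 65.71 GPa

65.71 GPa


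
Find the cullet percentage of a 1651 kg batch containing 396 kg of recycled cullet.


Cullet ratio = (cullet mass / total batch mass) * 100
  Ratio = 396 / 1651 * 100 = 23.99%

23.99%


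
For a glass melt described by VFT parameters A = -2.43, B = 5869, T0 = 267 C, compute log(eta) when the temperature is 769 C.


VFT equation: log(eta) = A + B / (T - T0)
  T - T0 = 769 - 267 = 502
  B / (T - T0) = 5869 / 502 = 11.691
  log(eta) = -2.43 + 11.691 = 9.261

9.261


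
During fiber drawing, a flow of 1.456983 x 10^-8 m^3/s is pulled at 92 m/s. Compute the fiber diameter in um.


Cross-sectional area from continuity:
  A = Q / v = 1.456983 x 10^-8 / 92 = 1.583677 x 10^-10 m^2
Diameter from circular cross-section:
  d = sqrt(4A / pi) * 10^6 (m -> um)
  d = sqrt(4 * 1.583677 x 10^-10 / pi) * 10^6 = 14.2 um

14.2 um


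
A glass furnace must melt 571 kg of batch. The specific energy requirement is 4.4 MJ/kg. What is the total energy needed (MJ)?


Total energy = mass * specific energy
  E = 571 * 4.4 = 2512.4 MJ

2512.4 MJ


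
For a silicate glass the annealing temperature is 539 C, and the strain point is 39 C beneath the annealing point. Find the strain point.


Strain point = annealing point - difference:
  T_strain = 539 - 39 = 500 C

500 C


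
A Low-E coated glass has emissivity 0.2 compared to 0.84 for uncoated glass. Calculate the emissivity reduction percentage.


Percentage reduction = (1 - coated/uncoated) * 100
  Ratio = 0.2 / 0.84 = 0.2381
  Reduction = (1 - 0.2381) * 100 = 76.2%

76.2%


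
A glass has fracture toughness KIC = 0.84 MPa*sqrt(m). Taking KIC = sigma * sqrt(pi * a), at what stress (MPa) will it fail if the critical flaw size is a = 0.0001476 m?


Rearrange KIC = sigma * sqrt(pi * a):
  sigma = KIC / sqrt(pi * a)
  sqrt(pi * 0.0001476) = 0.021534
  sigma = 0.84 / 0.021534 = 39.01 MPa

39.01 MPa


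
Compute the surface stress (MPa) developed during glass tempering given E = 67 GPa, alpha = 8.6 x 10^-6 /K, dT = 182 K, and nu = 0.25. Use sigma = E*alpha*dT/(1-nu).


Tempering stress: sigma = E * alpha * dT / (1 - nu)
  E (MPa) = 67 * 1000 = 67000
  Numerator = 67000 * (8.6 x 10^-6) * 182 = 104.8684
  Denominator = 1 - 0.25 = 0.75
  sigma = 104.8684 / 0.75 = 139.8 MPa

139.8 MPa


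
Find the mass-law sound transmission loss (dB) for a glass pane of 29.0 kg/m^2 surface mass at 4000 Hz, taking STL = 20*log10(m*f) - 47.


Mass law: STL = 20 * log10(m * f) - 47
  m * f = 29.0 * 4000 = 116000
  log10(116000) = 5.06446
  STL = 20 * 5.06446 - 47 = 101.2892 - 47 = 54.3 dB

54.3 dB


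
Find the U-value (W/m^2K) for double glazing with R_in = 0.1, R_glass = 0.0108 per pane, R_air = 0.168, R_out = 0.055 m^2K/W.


Total thermal resistance (series):
  R_total = R_in + R_glass + R_air + R_glass + R_out
  R_total = 0.1 + 0.0108 + 0.168 + 0.0108 + 0.055 = 0.3446 m^2K/W
U-value = 1 / R_total = 1 / 0.3446 = 2.902 W/m^2K

2.902 W/m^2K


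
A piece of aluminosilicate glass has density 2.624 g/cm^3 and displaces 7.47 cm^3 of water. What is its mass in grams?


Rearrange rho = m / V:
  m = rho * V
  m = 2.624 * 7.47 = 19.601 g

19.601 g


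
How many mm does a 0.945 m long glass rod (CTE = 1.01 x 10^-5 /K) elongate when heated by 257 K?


Thermal expansion formula: dL = alpha * L0 * dT
  dL = (1.01 x 10^-5) * 0.945 * 257 = 0.00245294 m
Convert to mm: 0.00245294 * 1000 = 2.4529 mm

2.4529 mm


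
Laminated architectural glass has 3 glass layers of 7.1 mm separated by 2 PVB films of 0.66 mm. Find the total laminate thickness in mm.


Total thickness = glass contribution + PVB contribution
  Glass: 3 * 7.1 = 21.3 mm
  PVB: 2 * 0.66 = 1.32 mm
  Total = 21.3 + 1.32 = 22.62 mm

22.62 mm


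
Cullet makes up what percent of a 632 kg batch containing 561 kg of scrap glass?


Cullet ratio = (cullet mass / total batch mass) * 100
  Ratio = 561 / 632 * 100 = 88.77%

88.77%


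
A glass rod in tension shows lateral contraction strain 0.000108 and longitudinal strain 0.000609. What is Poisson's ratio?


Poisson's ratio: nu = lateral strain / axial strain
  nu = 0.000108 / 0.000609 = 0.1773

0.1773


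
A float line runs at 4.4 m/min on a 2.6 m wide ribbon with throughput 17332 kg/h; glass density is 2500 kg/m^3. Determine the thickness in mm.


Ribbon cross-section from mass balance:
  Volume rate = throughput / density = 17332 / 2500 = 6.9328 m^3/h
  thickness = volume rate / (speed * 60 * width), i.e.
  thickness = throughput / (60 * speed * width * density) * 1000
  thickness = 17332 / (60 * 4.4 * 2.6 * 2500) * 1000 = 10.1 mm

10.1 mm


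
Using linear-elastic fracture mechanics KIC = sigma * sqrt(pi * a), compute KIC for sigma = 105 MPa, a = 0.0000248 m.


Fracture toughness: KIC = sigma * sqrt(pi * a)
  pi * a = pi * 0.0000248 = 0.000077911
  sqrt(pi * a) = 0.008827
  KIC = 105 * 0.008827 = 0.927 MPa*sqrt(m)

0.927 MPa*sqrt(m)


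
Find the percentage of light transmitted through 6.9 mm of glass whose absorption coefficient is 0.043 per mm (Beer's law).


Beer-Lambert law: T = exp(-alpha * thickness)
  exponent = -0.043 * 6.9 = -0.2967
  T = exp(-0.2967) = 0.7433
  Percentage = 0.7433 * 100 = 74.33%

74.33%


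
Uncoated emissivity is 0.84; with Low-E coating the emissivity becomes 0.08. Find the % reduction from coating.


Percentage reduction = (1 - coated/uncoated) * 100
  Ratio = 0.08 / 0.84 = 0.0952
  Reduction = (1 - 0.0952) * 100 = 90.5%

90.5%


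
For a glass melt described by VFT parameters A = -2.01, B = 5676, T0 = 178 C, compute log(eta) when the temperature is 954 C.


VFT equation: log(eta) = A + B / (T - T0)
  T - T0 = 954 - 178 = 776
  B / (T - T0) = 5676 / 776 = 7.314
  log(eta) = -2.01 + 7.314 = 5.304

5.304


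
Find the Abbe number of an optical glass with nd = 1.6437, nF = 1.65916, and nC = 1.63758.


Abbe number formula: Vd = (nd - 1) / (nF - nC)
  nd - 1 = 1.6437 - 1 = 0.6437
  nF - nC = 1.65916 - 1.63758 = 0.02158
  Vd = 0.6437 / 0.02158 = 29.83

29.83


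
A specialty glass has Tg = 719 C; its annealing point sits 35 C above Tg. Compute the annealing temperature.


The annealing temperature is Tg plus the offset:
  T_anneal = 719 + 35 = 754 C

754 C


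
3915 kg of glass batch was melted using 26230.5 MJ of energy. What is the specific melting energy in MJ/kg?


Rearrange E = m * s for s:
  s = E / m
  s = 26230.5 / 3915 = 6.7 MJ/kg

6.7 MJ/kg


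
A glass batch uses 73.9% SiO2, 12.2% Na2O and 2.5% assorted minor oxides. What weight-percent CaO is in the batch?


Pieces sum to 100%:
  CaO = 100 - (SiO2 + Na2O + others)
  CaO = 100 - (73.9 + 12.2 + 2.5) = 11.4%

11.4%


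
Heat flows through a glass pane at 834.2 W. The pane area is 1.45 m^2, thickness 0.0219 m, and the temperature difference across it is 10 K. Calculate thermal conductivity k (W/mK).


Fourier's law rearranged: k = Q * t / (A * dT)
  Numerator = 834.2 * 0.0219 = 18.26898
  Denominator = 1.45 * 10 = 14.5
  k = 18.26898 / 14.5 = 1.26 W/mK

1.26 W/mK


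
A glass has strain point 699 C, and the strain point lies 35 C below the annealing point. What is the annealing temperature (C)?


T_anneal = T_strain + gap:
  T_anneal = 699 + 35 = 734 C

734 C
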